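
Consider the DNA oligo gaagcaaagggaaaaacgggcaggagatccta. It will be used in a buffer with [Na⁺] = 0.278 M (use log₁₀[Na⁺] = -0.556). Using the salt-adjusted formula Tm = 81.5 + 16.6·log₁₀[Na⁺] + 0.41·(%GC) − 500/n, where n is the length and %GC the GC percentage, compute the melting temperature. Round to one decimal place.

Length n = 32. Counting bases: A=14, G=11, C=5, T=2
G+C = 16, so %GC = 16/32 × 100 = 50%
Salt term: 16.6 × (-0.556) = -9.23
GC term: 0.41 × 50 = 20.5; length term: −500/32 = −15.625
Tm = 81.5 + (-9.23) + 20.5 − 15.625 = 77.145 → 77.1°C

77.1°C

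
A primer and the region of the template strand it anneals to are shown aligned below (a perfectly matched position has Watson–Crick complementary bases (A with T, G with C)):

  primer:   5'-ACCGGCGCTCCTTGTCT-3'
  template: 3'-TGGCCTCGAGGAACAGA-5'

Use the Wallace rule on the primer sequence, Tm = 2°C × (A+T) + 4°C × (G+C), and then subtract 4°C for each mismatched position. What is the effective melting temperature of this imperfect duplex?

Primer base counts: A=1, T=5, G=4, C=7 → A+T=6, G+C=11
Perfect-match Tm = 2(6) + 4(11) = 12 + 44 = 56°C
Mismatches (positions where the bases are not complementary): 1 (at position 6)
Effective Tm = 56 − 1×4 = 56 − 4 = 52°C

52°C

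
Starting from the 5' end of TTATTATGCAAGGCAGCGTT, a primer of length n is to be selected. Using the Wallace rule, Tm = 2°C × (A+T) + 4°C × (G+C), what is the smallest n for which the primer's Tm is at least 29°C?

First 11 bases: TTATTATGCAA → Tm = 26°C (< 29°C)
First 12 bases: TTATTATGCAAG → Tm = 30°C (≥ 29°C)
Each additional base adds 2°C (A/T) or 4°C (G/C), so Tm is non-decreasing in n; n = 12 is the first length to reach 29°C.

n = 12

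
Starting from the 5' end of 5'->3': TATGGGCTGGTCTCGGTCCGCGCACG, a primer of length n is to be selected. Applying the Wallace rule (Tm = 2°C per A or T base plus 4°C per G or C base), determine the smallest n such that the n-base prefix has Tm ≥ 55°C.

n = 18

First 17 bases: TATGGGCTGGTCTCGGT → Tm = 54°C (< 55°C)
First 18 bases: TATGGGCTGGTCTCGGTC → Tm = 58°C (≥ 55°C)
Since every base adds ≥2°C, Tm only increases with n, so the threshold is first crossed at n = 18.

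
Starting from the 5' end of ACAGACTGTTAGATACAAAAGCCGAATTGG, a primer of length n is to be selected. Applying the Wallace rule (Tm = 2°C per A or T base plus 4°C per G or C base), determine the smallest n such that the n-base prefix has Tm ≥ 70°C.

n = 25

First 24 bases: ACAGACTGTTAGATACAAAAGCCG → Tm = 68°C (< 70°C)
First 25 bases: ACAGACTGTTAGATACAAAAGCCGA → Tm = 70°C (≥ 70°C)
Since every base adds ≥2°C, Tm only increases with n, so the threshold is first crossed at n = 25.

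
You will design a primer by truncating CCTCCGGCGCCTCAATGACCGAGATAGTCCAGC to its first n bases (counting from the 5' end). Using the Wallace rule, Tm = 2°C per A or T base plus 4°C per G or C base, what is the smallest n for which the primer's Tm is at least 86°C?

First 26 bases: CCTCCGGCGCCTCAATGACCGAGATA → Tm = 84°C (< 86°C)
First 27 bases: CCTCCGGCGCCTCAATGACCGAGATAG → Tm = 88°C (≥ 86°C)
Since every base adds ≥2°C, Tm only increases with n, so the threshold is first crossed at n = 27.

n = 27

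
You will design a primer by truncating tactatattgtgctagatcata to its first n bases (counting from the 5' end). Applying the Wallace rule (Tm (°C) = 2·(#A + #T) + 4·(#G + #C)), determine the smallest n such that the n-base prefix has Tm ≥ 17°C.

First 7 bases: TACTATA → Tm = 16°C (< 17°C)
First 8 bases: TACTATAT → Tm = 18°C (≥ 17°C)
Each additional base adds 2°C (A/T) or 4°C (G/C), so Tm is non-decreasing in n; n = 8 is the first length to reach 17°C.

n = 8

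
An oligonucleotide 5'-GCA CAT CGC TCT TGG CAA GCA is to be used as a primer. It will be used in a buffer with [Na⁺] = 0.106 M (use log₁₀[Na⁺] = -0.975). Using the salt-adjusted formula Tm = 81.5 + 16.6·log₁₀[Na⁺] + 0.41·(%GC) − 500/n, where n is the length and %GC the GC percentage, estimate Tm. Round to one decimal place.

64.9°C

Length n = 21. Counting bases: T=4, A=5, C=7, G=5
G+C = 12, so %GC = 12/21 × 100 = 57.143%
Salt term: 16.6 × (-0.975) = -16.185
GC term: 0.41 × 57.143 = 23.429; length term: −500/21 = −23.81
Tm = 81.5 + (-16.185) + 23.429 − 23.81 = 64.934 → 64.9°C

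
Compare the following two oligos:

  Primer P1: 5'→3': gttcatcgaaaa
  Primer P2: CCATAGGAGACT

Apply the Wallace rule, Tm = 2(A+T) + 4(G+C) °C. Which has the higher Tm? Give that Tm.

Primer P1: A+T=8, G+C=4 → Tm = 2(8)+4(4) = 32°C
Primer P2: A+T=6, G+C=6 → Tm = 2(6)+4(6) = 36°C
32°C vs 36°C → primer P2 is higher.

Primer P2, 36°C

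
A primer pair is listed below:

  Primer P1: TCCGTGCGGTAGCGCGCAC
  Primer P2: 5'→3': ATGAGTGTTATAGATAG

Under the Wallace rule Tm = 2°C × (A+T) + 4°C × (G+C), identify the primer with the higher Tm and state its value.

Primer P1: A+T=5, G+C=14 → Tm = 2(5)+4(14) = 66°C
Primer P2: A+T=12, G+C=5 → Tm = 2(12)+4(5) = 44°C
66°C vs 44°C → primer P1 is higher.

Primer P1, 66°C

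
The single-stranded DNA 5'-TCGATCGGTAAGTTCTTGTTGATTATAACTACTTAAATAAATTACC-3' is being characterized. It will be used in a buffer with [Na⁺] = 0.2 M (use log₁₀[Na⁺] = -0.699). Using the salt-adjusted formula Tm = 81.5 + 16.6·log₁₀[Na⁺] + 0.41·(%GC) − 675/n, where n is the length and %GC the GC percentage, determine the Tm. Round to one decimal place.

66.8°C

Length n = 46. Counting bases: A=15, T=18, G=6, C=7
G+C = 13, so %GC = 13/46 × 100 = 28.261%
Salt term: 16.6 × (-0.699) = -11.603
GC term: 0.41 × 28.261 = 11.587; length term: −675/46 = −14.674
Tm = 81.5 + (-11.603) + 11.587 − 14.674 = 66.81 → 66.8°C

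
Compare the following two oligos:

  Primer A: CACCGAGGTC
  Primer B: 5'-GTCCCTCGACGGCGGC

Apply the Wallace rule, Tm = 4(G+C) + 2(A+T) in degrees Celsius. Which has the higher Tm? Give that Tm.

Primer A: A+T=3, G+C=7 → Tm = 2(3)+4(7) = 34°C
Primer B: A+T=3, G+C=13 → Tm = 2(3)+4(13) = 58°C
34°C vs 58°C → primer B is higher.

Primer B, 58°C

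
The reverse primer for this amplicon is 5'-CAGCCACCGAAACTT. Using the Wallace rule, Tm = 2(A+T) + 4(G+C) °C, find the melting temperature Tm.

46°C

Scanning the sequence gives G=2, C=6, A=5, T=2.
AT pairs contribute 7, GC pairs contribute 8.
Tm = 2(7) + 4(8) = 14 + 32 = 46°C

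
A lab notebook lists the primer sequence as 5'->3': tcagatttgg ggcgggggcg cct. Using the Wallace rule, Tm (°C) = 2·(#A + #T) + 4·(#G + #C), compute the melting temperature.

Base counts: A=2, G=11, C=5, T=5
AT pairs contribute 7, GC pairs contribute 16.
Tm = 2(7) + 4(16) = 14 + 64 = 78°C

78°C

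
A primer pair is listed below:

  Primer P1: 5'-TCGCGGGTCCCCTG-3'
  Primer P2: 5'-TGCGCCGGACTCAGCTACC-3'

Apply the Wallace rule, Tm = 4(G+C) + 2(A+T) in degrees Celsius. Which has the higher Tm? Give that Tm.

Primer P2, 64°C

Primer P1: A+T=3, G+C=11 → Tm = 2(3)+4(11) = 50°C
Primer P2: A+T=6, G+C=13 → Tm = 2(6)+4(13) = 64°C
50°C vs 64°C → primer P2 is higher.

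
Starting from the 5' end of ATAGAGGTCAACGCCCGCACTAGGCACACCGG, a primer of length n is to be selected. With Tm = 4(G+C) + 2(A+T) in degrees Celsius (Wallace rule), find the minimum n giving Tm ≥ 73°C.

n = 24

First 23 bases: ATAGAGGTCAACGCCCGCACTAG → Tm = 72°C (< 73°C)
First 24 bases: ATAGAGGTCAACGCCCGCACTAGG → Tm = 76°C (≥ 73°C)
Since every base adds ≥2°C, Tm only increases with n, so the threshold is first crossed at n = 24.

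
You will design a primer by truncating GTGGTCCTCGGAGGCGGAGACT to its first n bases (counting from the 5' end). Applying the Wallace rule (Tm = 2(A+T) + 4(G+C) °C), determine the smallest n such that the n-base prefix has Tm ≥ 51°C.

First 14 bases: GTGGTCCTCGGAGG → Tm = 48°C (< 51°C)
First 15 bases: GTGGTCCTCGGAGGC → Tm = 52°C (≥ 51°C)
Each additional base adds 2°C (A/T) or 4°C (G/C), so Tm is non-decreasing in n; n = 15 is the first length to reach 51°C.

n = 15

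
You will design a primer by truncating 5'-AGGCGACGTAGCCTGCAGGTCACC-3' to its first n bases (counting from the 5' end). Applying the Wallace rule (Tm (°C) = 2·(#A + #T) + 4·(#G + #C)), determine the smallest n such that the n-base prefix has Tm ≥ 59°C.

n = 18

First 17 bases: AGGCGACGTAGCCTGCA → Tm = 56°C (< 59°C)
First 18 bases: AGGCGACGTAGCCTGCAG → Tm = 60°C (≥ 59°C)
Since every base adds ≥2°C, Tm only increases with n, so the threshold is first crossed at n = 18.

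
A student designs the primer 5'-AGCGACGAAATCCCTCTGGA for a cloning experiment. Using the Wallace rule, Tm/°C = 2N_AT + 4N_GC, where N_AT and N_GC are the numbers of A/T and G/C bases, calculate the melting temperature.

Counting bases: C=6, T=3, G=5, A=6
A+T = 9, G+C = 11
Tm = 2×9 + 4×11 = 62°C

62°C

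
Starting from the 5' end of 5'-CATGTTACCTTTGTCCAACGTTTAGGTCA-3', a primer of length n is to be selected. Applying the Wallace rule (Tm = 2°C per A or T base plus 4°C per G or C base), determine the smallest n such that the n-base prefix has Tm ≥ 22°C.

First 7 bases: CATGTTA → Tm = 18°C (< 22°C)
First 8 bases: CATGTTAC → Tm = 22°C (≥ 22°C)
Each additional base adds 2°C (A/T) or 4°C (G/C), so Tm is non-decreasing in n; n = 8 is the first length to reach 22°C.

n = 8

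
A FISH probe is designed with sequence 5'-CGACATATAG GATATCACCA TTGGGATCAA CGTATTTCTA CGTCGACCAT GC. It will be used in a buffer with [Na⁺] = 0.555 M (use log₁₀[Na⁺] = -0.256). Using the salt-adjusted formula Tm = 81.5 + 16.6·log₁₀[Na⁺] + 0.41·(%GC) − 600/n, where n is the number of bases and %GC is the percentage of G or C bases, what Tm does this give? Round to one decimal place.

83.8°C

Length n = 52. Scanning the sequence gives C=13, G=10, T=14, A=15.
G+C = 23, so %GC = 23/52 × 100 = 44.231%
Salt term: 16.6 × (-0.256) = -4.25
GC term: 0.41 × 44.231 = 18.135; length term: −600/52 = −11.538
Tm = 81.5 + (-4.25) + 18.135 − 11.538 = 83.847 → 83.8°C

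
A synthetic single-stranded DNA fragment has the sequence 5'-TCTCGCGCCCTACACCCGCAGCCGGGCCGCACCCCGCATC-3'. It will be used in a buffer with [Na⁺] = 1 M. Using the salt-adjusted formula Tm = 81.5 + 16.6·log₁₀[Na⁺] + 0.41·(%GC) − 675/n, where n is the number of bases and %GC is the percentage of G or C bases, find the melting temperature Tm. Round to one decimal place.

96.4°C

Length n = 40. Base counts: C=22, T=4, G=9, A=5
G+C = 31, so %GC = 31/40 × 100 = 77.5%
Salt term: 16.6 × (0) = 0
GC term: 0.41 × 77.5 = 31.775; length term: −675/40 = −16.875
Tm = 81.5 + (0) + 31.775 − 16.875 = 96.4 → 96.4°C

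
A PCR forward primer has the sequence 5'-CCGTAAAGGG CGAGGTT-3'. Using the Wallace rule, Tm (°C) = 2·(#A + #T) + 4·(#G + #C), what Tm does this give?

G=7, A=4, T=3, C=3
A+T = 7, G+C = 10
Tm = 4·10 + 2·7 = 40 + 14 = 54°C

54°C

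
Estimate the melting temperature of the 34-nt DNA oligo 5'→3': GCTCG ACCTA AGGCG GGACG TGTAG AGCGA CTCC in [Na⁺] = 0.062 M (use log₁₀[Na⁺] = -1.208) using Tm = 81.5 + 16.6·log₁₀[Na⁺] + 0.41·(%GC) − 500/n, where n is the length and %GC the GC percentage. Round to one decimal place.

73.3°C

Length n = 34. T=5, C=10, A=7, G=12
G+C = 22, so %GC = 22/34 × 100 = 64.706%
Salt term: 16.6 × (-1.208) = -20.053
GC term: 0.41 × 64.706 = 26.529; length term: −500/34 = −14.706
Tm = 81.5 + (-20.053) + 26.529 − 14.706 = 73.27 → 73.3°C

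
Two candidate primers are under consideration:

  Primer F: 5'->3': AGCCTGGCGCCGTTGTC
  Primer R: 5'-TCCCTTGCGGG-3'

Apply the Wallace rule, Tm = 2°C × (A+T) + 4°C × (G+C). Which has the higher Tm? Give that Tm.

Primer F, 58°C

Primer F: A+T=5, G+C=12 → Tm = 2(5)+4(12) = 58°C
Primer R: A+T=3, G+C=8 → Tm = 2(3)+4(8) = 38°C
58°C vs 38°C → primer F is higher.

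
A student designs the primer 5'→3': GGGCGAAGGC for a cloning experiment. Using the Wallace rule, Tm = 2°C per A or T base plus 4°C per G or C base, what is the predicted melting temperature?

36°C

Counting bases: T=0, G=6, A=2, C=2
So N_AT = 2 and N_GC = 8.
Tm = 4·8 + 2·2 = 32 + 4 = 36°C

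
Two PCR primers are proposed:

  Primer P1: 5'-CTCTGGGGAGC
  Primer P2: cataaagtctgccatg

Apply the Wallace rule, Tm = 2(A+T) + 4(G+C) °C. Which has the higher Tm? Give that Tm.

Primer P2, 46°C

Primer P1: A+T=3, G+C=8 → Tm = 2(3)+4(8) = 38°C
Primer P2: A+T=9, G+C=7 → Tm = 2(9)+4(7) = 46°C
38°C vs 46°C → primer P2 is higher.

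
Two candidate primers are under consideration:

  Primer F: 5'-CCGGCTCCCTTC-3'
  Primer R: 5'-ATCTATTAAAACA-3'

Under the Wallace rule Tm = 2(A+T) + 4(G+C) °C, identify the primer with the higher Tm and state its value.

Primer F: A+T=3, G+C=9 → Tm = 2(3)+4(9) = 42°C
Primer R: A+T=11, G+C=2 → Tm = 2(11)+4(2) = 30°C
42°C vs 30°C → primer F is higher.

Primer F, 42°C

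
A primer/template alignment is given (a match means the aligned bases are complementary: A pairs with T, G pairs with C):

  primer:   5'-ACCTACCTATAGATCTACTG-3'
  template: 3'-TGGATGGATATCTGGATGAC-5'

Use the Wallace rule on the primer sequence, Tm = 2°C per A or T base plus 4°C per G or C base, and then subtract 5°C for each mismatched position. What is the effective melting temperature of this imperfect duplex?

51°C

Primer base counts: A=6, T=6, G=2, C=6 → A+T=12, G+C=8
Perfect-match Tm = 2(12) + 4(8) = 24 + 32 = 56°C
Mismatches (positions where the bases are not complementary): 1 (at position 14)
Effective Tm = 56 − 1×5 = 56 − 5 = 51°C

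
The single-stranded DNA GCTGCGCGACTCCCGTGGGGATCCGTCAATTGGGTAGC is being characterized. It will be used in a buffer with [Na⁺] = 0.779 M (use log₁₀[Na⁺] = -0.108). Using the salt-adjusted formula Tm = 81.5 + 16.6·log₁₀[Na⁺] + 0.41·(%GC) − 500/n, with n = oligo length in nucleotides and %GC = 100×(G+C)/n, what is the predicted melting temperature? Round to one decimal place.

93.5°C

Length n = 38. Base counts: A=5, C=11, G=14, T=8
G+C = 25, so %GC = 25/38 × 100 = 65.789%
Salt term: 16.6 × (-0.108) = -1.793
GC term: 0.41 × 65.789 = 26.973; length term: −500/38 = −13.158
Tm = 81.5 + (-1.793) + 26.973 − 13.158 = 93.522 → 93.5°C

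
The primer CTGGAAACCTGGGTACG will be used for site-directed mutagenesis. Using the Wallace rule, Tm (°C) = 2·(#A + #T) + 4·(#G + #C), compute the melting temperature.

54°C

Scanning the sequence gives T=3, C=4, A=4, G=6.
AT pairs contribute 7, GC pairs contribute 10.
Tm = 2×7 + 4×10 = 54°C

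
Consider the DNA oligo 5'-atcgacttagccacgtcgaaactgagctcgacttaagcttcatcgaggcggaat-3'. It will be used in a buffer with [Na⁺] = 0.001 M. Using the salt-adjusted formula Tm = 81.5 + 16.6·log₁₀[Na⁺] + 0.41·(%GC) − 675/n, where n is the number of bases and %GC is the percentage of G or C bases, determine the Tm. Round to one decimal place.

39.7°C

Length n = 54. Counting bases: C=14, G=13, T=12, A=15
G+C = 27, so %GC = 27/54 × 100 = 50%
Salt term: 16.6 × (-3) = -49.8
GC term: 0.41 × 50 = 20.5; length term: −675/54 = −12.5
Tm = 81.5 + (-49.8) + 20.5 − 12.5 = 39.7 → 39.7°C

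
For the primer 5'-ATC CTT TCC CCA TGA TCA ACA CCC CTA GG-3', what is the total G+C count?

15

Counting bases: G=3, T=7, C=12, A=7
Total G or C: 3 + 12 = 15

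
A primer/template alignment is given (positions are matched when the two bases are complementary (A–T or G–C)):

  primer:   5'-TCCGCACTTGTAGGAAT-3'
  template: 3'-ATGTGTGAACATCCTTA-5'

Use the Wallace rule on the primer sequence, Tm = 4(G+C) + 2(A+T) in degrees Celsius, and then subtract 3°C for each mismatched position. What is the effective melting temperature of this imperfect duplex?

44°C

Primer base counts: A=4, T=5, G=4, C=4 → A+T=9, G+C=8
Perfect-match Tm = 2(9) + 4(8) = 18 + 32 = 50°C
Mismatches (positions where the bases are not complementary): 2 (at positions 2, 4)
Effective Tm = 50 − 2×3 = 50 − 6 = 44°C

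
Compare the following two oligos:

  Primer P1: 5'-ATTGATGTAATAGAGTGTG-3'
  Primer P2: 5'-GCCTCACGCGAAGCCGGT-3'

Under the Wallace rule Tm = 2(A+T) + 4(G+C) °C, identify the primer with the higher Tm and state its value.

Primer P1: A+T=13, G+C=6 → Tm = 2(13)+4(6) = 50°C
Primer P2: A+T=5, G+C=13 → Tm = 2(5)+4(13) = 62°C
50°C vs 62°C → primer P2 is higher.

Primer P2, 62°C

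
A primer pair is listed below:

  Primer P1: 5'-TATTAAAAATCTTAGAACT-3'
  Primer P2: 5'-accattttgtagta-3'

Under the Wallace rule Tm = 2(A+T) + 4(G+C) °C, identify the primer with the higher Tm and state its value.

Primer P1: A+T=16, G+C=3 → Tm = 2(16)+4(3) = 44°C
Primer P2: A+T=10, G+C=4 → Tm = 2(10)+4(4) = 36°C
44°C vs 36°C → primer P1 is higher.

Primer P1, 44°C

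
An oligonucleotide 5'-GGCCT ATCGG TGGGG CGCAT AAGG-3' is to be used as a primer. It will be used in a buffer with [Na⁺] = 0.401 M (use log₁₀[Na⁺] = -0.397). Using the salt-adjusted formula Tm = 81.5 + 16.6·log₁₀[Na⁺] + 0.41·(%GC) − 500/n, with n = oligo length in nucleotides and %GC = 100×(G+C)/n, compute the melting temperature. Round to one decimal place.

81.4°C

Length n = 24. C=5, T=4, G=11, A=4
G+C = 16, so %GC = 16/24 × 100 = 66.667%
Salt term: 16.6 × (-0.397) = -6.59
GC term: 0.41 × 66.667 = 27.333; length term: −500/24 = −20.833
Tm = 81.5 + (-6.59) + 27.333 − 20.833 = 81.41 → 81.4°C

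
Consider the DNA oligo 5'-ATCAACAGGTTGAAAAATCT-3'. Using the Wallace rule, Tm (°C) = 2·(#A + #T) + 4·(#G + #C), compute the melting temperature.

52°C

Scanning the sequence gives T=5, G=3, A=9, C=3.
AT pairs contribute 14, GC pairs contribute 6.
Tm = 4·6 + 2·14 = 24 + 28 = 52°C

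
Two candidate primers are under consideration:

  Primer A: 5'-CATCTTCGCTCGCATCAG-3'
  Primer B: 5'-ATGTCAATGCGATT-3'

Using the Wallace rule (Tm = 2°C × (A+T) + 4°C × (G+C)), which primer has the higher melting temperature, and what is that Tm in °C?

Primer A, 56°C

Primer A: A+T=8, G+C=10 → Tm = 2(8)+4(10) = 56°C
Primer B: A+T=9, G+C=5 → Tm = 2(9)+4(5) = 38°C
56°C vs 38°C → primer A is higher.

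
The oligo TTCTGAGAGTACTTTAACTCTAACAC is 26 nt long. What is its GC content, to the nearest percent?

35%

Base counts: C=6, G=3, T=9, A=8
G+C = 3 + 6 = 9 out of 26 bases
%GC = 9/26 × 100 = 34.62% ≈ 35%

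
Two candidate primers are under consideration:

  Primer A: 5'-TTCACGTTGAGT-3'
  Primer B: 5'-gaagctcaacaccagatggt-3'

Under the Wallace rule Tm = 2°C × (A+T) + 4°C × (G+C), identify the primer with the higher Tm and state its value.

Primer A: A+T=7, G+C=5 → Tm = 2(7)+4(5) = 34°C
Primer B: A+T=10, G+C=10 → Tm = 2(10)+4(10) = 60°C
34°C vs 60°C → primer B is higher.

Primer B, 60°C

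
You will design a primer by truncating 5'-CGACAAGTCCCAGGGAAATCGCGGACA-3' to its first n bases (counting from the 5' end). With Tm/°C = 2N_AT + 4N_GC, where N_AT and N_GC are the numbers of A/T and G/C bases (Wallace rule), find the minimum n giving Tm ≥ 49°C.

n = 15

First 14 bases: CGACAAGTCCCAGG → Tm = 46°C (< 49°C)
First 15 bases: CGACAAGTCCCAGGG → Tm = 50°C (≥ 49°C)
Since every base adds ≥2°C, Tm only increases with n, so the threshold is first crossed at n = 15.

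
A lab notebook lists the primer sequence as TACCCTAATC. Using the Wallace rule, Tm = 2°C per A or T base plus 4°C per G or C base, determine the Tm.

28°C

Scanning the sequence gives G=0, T=3, C=4, A=3.
AT pairs contribute 6, GC pairs contribute 4.
Tm = 2×6 + 4×4 = 28°C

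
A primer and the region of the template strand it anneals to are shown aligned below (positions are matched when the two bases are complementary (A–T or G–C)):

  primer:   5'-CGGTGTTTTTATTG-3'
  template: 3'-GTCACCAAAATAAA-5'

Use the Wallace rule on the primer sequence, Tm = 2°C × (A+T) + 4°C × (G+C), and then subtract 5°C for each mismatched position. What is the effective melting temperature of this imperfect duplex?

23°C

Primer base counts: A=1, T=8, G=4, C=1 → A+T=9, G+C=5
Perfect-match Tm = 2(9) + 4(5) = 18 + 20 = 38°C
Mismatches (positions where the bases are not complementary): 3 (at positions 2, 6, 14)
Effective Tm = 38 − 3×5 = 38 − 15 = 23°C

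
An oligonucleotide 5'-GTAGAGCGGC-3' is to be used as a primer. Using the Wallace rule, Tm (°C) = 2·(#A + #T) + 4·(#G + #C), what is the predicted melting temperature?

G=5, A=2, T=1, C=2
AT pairs contribute 3, GC pairs contribute 7.
Tm = 4·7 + 2·3 = 28 + 6 = 34°C

34°C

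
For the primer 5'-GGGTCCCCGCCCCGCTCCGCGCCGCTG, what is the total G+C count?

C=15, G=9, A=0, T=3
Total G or C: 9 + 15 = 24

24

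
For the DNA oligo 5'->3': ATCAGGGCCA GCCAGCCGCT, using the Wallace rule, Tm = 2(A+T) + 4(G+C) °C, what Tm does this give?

68°C

Counting bases: G=6, T=2, A=4, C=8
AT pairs contribute 6, GC pairs contribute 14.
Tm = 4·14 + 2·6 = 56 + 12 = 68°C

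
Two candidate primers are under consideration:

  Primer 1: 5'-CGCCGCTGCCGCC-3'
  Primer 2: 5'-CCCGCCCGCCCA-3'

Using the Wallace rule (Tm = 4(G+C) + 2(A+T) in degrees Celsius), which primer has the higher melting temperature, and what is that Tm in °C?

Primer 1, 50°C

Primer 1: A+T=1, G+C=12 → Tm = 2(1)+4(12) = 50°C
Primer 2: A+T=1, G+C=11 → Tm = 2(1)+4(11) = 46°C
50°C vs 46°C → primer 1 is higher.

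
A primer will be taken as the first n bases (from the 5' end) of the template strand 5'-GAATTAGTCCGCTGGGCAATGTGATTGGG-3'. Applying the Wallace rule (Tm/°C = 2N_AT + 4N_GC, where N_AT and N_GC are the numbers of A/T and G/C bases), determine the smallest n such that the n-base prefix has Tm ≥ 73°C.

First 24 bases: GAATTAGTCCGCTGGGCAATGTGA → Tm = 72°C (< 73°C)
First 25 bases: GAATTAGTCCGCTGGGCAATGTGAT → Tm = 74°C (≥ 73°C)
Since every base adds ≥2°C, Tm only increases with n, so the threshold is first crossed at n = 25.

n = 25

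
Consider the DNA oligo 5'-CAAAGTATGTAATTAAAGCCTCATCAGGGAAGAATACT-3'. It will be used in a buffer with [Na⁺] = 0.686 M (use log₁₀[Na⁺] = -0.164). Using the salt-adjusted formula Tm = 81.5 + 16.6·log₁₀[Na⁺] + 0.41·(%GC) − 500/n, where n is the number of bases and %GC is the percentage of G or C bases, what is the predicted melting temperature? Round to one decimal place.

79.6°C

Length n = 38. Counting bases: G=7, C=6, A=16, T=9
G+C = 13, so %GC = 13/38 × 100 = 34.211%
Salt term: 16.6 × (-0.164) = -2.722
GC term: 0.41 × 34.211 = 14.027; length term: −500/38 = −13.158
Tm = 81.5 + (-2.722) + 14.027 − 13.158 = 79.647 → 79.6°C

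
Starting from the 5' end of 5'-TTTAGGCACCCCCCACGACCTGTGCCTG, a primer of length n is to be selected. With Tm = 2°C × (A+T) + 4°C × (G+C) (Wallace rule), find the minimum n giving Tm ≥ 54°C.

First 16 bases: TTTAGGCACCCCCCAC → Tm = 52°C (< 54°C)
First 17 bases: TTTAGGCACCCCCCACG → Tm = 56°C (≥ 54°C)
Since every base adds ≥2°C, Tm only increases with n, so the threshold is first crossed at n = 17.

n = 17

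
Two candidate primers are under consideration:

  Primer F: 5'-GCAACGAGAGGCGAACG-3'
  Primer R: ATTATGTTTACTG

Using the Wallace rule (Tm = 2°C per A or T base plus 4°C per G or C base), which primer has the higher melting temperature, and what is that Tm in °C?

Primer F, 56°C

Primer F: A+T=6, G+C=11 → Tm = 2(6)+4(11) = 56°C
Primer R: A+T=10, G+C=3 → Tm = 2(10)+4(3) = 32°C
56°C vs 32°C → primer F is higher.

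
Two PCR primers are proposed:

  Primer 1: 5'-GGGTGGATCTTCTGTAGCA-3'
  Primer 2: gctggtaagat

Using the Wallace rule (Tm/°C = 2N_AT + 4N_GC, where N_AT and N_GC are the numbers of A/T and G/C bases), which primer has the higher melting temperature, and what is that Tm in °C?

Primer 1, 58°C

Primer 1: A+T=9, G+C=10 → Tm = 2(9)+4(10) = 58°C
Primer 2: A+T=6, G+C=5 → Tm = 2(6)+4(5) = 32°C
58°C vs 32°C → primer 1 is higher.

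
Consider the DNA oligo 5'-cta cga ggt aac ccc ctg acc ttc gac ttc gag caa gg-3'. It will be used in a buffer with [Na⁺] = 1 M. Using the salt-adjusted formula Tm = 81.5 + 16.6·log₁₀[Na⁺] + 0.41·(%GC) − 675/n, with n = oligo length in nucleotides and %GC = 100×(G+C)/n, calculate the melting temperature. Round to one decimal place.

Length n = 38. Counting bases: C=13, T=7, A=9, G=9
G+C = 22, so %GC = 22/38 × 100 = 57.895%
Salt term: 16.6 × (0) = 0
GC term: 0.41 × 57.895 = 23.737; length term: −675/38 = −17.763
Tm = 81.5 + (0) + 23.737 − 17.763 = 87.474 → 87.5°C

87.5°C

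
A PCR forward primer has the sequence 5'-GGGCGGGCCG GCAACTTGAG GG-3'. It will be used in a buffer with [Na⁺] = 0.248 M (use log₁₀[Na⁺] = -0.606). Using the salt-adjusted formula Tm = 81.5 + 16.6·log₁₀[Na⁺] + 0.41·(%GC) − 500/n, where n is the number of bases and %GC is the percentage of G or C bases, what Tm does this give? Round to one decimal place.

Length n = 22. A=3, T=2, C=5, G=12
G+C = 17, so %GC = 17/22 × 100 = 77.273%
Salt term: 16.6 × (-0.606) = -10.06
GC term: 0.41 × 77.273 = 31.682; length term: −500/22 = −22.727
Tm = 81.5 + (-10.06) + 31.682 − 22.727 = 80.395 → 80.4°C

80.4°C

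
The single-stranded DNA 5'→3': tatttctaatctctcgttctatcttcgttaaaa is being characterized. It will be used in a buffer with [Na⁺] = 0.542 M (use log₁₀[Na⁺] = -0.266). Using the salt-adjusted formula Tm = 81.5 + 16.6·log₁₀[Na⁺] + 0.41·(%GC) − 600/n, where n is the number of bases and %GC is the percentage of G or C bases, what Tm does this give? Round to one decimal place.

70.1°C

Length n = 33. Counting bases: G=2, C=7, T=16, A=8
G+C = 9, so %GC = 9/33 × 100 = 27.273%
Salt term: 16.6 × (-0.266) = -4.416
GC term: 0.41 × 27.273 = 11.182; length term: −600/33 = −18.182
Tm = 81.5 + (-4.416) + 11.182 − 18.182 = 70.084 → 70.1°C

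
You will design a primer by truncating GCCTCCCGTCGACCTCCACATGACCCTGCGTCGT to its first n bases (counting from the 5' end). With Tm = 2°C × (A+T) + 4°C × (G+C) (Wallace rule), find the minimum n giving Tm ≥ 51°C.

First 14 bases: GCCTCCCGTCGACC → Tm = 50°C (< 51°C)
First 15 bases: GCCTCCCGTCGACCT → Tm = 52°C (≥ 51°C)
Since every base adds ≥2°C, Tm only increases with n, so the threshold is first crossed at n = 15.

n = 15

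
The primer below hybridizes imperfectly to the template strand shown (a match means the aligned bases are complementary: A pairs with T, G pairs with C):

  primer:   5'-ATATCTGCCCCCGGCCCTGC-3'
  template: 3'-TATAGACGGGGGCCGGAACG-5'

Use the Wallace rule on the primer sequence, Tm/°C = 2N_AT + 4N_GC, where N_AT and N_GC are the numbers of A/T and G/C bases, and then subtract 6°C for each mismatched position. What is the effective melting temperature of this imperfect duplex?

Primer base counts: A=2, T=4, G=4, C=10 → A+T=6, G+C=14
Perfect-match Tm = 2(6) + 4(14) = 12 + 56 = 68°C
Mismatches (positions where the bases are not complementary): 1 (at position 17)
Effective Tm = 68 − 1×6 = 68 − 6 = 62°C

62°C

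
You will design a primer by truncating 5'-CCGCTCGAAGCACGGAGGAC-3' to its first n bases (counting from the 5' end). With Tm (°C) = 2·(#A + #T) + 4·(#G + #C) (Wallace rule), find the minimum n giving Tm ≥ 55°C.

n = 17

First 16 bases: CCGCTCGAAGCACGGA → Tm = 54°C (< 55°C)
First 17 bases: CCGCTCGAAGCACGGAG → Tm = 58°C (≥ 55°C)
Each additional base adds 2°C (A/T) or 4°C (G/C), so Tm is non-decreasing in n; n = 17 is the first length to reach 55°C.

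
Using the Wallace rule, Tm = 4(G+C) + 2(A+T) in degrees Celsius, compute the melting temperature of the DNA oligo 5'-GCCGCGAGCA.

36°C

Scanning the sequence gives G=4, C=4, T=0, A=2.
A+T = 2, G+C = 8
Tm = 2×2 + 4×8 = 36°C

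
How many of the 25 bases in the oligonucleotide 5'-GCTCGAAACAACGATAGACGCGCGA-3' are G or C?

A=9, G=7, T=2, C=7
Total G or C: 7 + 7 = 14

14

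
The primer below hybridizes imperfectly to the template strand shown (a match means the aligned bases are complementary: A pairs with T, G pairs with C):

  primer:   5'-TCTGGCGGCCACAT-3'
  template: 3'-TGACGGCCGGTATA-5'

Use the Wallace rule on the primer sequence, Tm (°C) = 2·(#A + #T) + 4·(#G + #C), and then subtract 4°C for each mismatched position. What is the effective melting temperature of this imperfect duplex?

34°C

Primer base counts: A=2, T=3, G=4, C=5 → A+T=5, G+C=9
Perfect-match Tm = 2(5) + 4(9) = 10 + 36 = 46°C
Mismatches (positions where the bases are not complementary): 3 (at positions 1, 5, 12)
Effective Tm = 46 − 3×4 = 46 − 12 = 34°C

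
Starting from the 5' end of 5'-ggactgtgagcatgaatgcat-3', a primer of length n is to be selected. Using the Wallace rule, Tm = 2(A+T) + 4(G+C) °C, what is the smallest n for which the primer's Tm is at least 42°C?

n = 14

First 13 bases: GGACTGTGAGCAT → Tm = 40°C (< 42°C)
First 14 bases: GGACTGTGAGCATG → Tm = 44°C (≥ 42°C)
Each additional base adds 2°C (A/T) or 4°C (G/C), so Tm is non-decreasing in n; n = 14 is the first length to reach 42°C.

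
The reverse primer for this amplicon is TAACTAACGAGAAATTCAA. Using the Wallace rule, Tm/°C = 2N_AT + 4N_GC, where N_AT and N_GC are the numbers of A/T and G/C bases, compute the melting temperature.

48°C

Scanning the sequence gives A=10, T=4, C=3, G=2.
AT pairs contribute 14, GC pairs contribute 5.
Tm = 2×14 + 4×5 = 48°C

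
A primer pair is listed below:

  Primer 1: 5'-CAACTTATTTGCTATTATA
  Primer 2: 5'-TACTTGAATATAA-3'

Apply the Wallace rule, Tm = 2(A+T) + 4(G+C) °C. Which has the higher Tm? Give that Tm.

Primer 1, 46°C

Primer 1: A+T=15, G+C=4 → Tm = 2(15)+4(4) = 46°C
Primer 2: A+T=11, G+C=2 → Tm = 2(11)+4(2) = 30°C
46°C vs 30°C → primer 1 is higher.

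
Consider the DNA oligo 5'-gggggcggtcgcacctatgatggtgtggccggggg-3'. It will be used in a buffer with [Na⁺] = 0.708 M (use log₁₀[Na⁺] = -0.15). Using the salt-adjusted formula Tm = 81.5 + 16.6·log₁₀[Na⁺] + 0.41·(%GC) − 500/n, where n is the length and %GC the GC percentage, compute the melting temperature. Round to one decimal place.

Length n = 35. G=19, A=3, T=6, C=7
G+C = 26, so %GC = 26/35 × 100 = 74.286%
Salt term: 16.6 × (-0.15) = -2.49
GC term: 0.41 × 74.286 = 30.457; length term: −500/35 = −14.286
Tm = 81.5 + (-2.49) + 30.457 − 14.286 = 95.181 → 95.2°C

95.2°C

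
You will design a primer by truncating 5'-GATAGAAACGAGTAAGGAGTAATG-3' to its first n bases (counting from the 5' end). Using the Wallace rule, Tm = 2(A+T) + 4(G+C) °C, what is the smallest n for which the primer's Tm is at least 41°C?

n = 16

First 15 bases: GATAGAAACGAGTAA → Tm = 40°C (< 41°C)
First 16 bases: GATAGAAACGAGTAAG → Tm = 44°C (≥ 41°C)
Each additional base adds 2°C (A/T) or 4°C (G/C), so Tm is non-decreasing in n; n = 16 is the first length to reach 41°C.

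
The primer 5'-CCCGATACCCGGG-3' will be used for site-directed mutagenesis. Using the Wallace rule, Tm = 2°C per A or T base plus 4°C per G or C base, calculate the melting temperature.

Base counts: T=1, G=4, C=6, A=2
AT pairs contribute 3, GC pairs contribute 10.
Tm = 4·10 + 2·3 = 40 + 6 = 46°C

46°C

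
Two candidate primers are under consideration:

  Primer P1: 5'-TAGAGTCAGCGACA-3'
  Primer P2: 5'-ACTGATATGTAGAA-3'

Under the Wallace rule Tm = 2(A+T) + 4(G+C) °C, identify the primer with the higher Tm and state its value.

Primer P1: A+T=7, G+C=7 → Tm = 2(7)+4(7) = 42°C
Primer P2: A+T=10, G+C=4 → Tm = 2(10)+4(4) = 36°C
42°C vs 36°C → primer P1 is higher.

Primer P1, 42°C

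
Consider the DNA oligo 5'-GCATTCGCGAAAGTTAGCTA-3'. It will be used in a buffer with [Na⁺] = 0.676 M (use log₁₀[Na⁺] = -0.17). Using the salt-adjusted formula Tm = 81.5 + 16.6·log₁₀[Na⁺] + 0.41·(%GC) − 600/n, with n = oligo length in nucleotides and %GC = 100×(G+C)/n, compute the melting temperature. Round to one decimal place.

Length n = 20. G=5, C=4, T=5, A=6
G+C = 9, so %GC = 9/20 × 100 = 45%
Salt term: 16.6 × (-0.17) = -2.822
GC term: 0.41 × 45 = 18.45; length term: −600/20 = −30
Tm = 81.5 + (-2.822) + 18.45 − 30 = 67.128 → 67.1°C

67.1°C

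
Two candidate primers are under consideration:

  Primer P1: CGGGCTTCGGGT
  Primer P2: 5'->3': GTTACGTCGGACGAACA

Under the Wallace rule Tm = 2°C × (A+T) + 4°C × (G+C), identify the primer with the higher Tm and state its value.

Primer P1: A+T=3, G+C=9 → Tm = 2(3)+4(9) = 42°C
Primer P2: A+T=8, G+C=9 → Tm = 2(8)+4(9) = 52°C
42°C vs 52°C → primer P2 is higher.

Primer P2, 52°C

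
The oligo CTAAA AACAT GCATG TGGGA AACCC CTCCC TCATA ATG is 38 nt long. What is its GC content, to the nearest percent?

Counting bases: G=6, A=13, T=8, C=11
G+C = 6 + 11 = 17 out of 38 bases
%GC = 17/38 × 100 = 44.74% ≈ 45%

45%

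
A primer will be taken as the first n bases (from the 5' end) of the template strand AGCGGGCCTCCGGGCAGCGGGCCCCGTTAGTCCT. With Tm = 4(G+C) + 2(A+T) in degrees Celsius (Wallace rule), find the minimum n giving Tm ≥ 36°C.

First 9 bases: AGCGGGCCT → Tm = 32°C (< 36°C)
First 10 bases: AGCGGGCCTC → Tm = 36°C (≥ 36°C)
Since every base adds ≥2°C, Tm only increases with n, so the threshold is first crossed at n = 10.

n = 10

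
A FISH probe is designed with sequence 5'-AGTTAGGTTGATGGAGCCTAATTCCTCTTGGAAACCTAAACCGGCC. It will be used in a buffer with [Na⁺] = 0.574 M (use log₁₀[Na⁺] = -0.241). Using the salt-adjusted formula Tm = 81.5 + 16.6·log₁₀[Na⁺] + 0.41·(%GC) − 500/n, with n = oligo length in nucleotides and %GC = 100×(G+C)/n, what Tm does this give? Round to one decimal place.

86.2°C

Length n = 46. T=12, A=12, G=11, C=11
G+C = 22, so %GC = 22/46 × 100 = 47.826%
Salt term: 16.6 × (-0.241) = -4.001
GC term: 0.41 × 47.826 = 19.609; length term: −500/46 = −10.87
Tm = 81.5 + (-4.001) + 19.609 − 10.87 = 86.238 → 86.2°C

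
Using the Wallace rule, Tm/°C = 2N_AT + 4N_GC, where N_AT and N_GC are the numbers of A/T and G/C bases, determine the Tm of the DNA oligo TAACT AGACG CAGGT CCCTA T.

62°C

G=4, C=6, T=5, A=6
AT pairs contribute 11, GC pairs contribute 10.
Tm = 2×11 + 4×10 = 62°C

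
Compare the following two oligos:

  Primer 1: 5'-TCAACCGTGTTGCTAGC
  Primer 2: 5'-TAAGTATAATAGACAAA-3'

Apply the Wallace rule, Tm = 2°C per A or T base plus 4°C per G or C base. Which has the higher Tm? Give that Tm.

Primer 1, 52°C

Primer 1: A+T=8, G+C=9 → Tm = 2(8)+4(9) = 52°C
Primer 2: A+T=14, G+C=3 → Tm = 2(14)+4(3) = 40°C
52°C vs 40°C → primer 1 is higher.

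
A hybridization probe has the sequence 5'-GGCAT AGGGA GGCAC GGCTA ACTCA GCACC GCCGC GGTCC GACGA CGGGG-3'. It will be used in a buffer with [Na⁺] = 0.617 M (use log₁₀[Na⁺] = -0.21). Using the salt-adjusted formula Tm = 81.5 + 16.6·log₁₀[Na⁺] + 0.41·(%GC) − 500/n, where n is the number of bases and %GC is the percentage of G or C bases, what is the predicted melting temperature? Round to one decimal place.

97.5°C

Length n = 50. Base counts: T=4, C=16, G=20, A=10
G+C = 36, so %GC = 36/50 × 100 = 72%
Salt term: 16.6 × (-0.21) = -3.486
GC term: 0.41 × 72 = 29.52; length term: −500/50 = −10
Tm = 81.5 + (-3.486) + 29.52 − 10 = 97.534 → 97.5°C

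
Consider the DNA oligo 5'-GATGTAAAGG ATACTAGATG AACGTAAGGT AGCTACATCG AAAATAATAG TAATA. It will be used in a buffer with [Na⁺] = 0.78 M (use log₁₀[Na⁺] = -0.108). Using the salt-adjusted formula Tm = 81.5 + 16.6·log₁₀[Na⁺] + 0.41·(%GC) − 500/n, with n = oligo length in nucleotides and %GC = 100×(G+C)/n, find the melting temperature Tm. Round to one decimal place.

83.3°C

Length n = 55. Base counts: G=12, A=25, C=5, T=13
G+C = 17, so %GC = 17/55 × 100 = 30.909%
Salt term: 16.6 × (-0.108) = -1.793
GC term: 0.41 × 30.909 = 12.673; length term: −500/55 = −9.091
Tm = 81.5 + (-1.793) + 12.673 − 9.091 = 83.289 → 83.3°C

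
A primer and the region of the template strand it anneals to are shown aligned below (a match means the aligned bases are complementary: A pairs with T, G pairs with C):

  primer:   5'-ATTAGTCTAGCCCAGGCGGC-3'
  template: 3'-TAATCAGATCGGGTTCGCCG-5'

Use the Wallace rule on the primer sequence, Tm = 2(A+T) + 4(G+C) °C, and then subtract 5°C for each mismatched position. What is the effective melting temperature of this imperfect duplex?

59°C

Primer base counts: A=4, T=4, G=6, C=6 → A+T=8, G+C=12
Perfect-match Tm = 2(8) + 4(12) = 16 + 48 = 64°C
Mismatches (positions where the bases are not complementary): 1 (at position 15)
Effective Tm = 64 − 1×5 = 64 − 5 = 59°C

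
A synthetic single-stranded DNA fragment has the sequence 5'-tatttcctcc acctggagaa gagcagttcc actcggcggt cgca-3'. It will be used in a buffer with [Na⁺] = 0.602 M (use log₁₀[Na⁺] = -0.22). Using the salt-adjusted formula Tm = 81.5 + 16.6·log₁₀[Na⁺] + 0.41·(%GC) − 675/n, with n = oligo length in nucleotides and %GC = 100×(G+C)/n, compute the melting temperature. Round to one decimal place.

Length n = 44. A=9, C=14, T=10, G=11
G+C = 25, so %GC = 25/44 × 100 = 56.818%
Salt term: 16.6 × (-0.22) = -3.652
GC term: 0.41 × 56.818 = 23.295; length term: −675/44 = −15.341
Tm = 81.5 + (-3.652) + 23.295 − 15.341 = 85.802 → 85.8°C

85.8°C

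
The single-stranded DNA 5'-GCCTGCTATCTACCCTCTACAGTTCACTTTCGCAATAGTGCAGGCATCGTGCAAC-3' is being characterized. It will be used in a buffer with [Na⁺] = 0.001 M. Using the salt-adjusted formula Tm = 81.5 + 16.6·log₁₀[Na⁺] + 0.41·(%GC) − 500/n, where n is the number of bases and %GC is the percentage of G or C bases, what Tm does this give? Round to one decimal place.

43.5°C

Length n = 55. Scanning the sequence gives G=10, A=12, T=15, C=18.
G+C = 28, so %GC = 28/55 × 100 = 50.909%
Salt term: 16.6 × (-3) = -49.8
GC term: 0.41 × 50.909 = 20.873; length term: −500/55 = −9.091
Tm = 81.5 + (-49.8) + 20.873 − 9.091 = 43.482 → 43.5°C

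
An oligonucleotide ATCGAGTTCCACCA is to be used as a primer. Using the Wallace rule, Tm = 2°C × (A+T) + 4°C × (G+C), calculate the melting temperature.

Scanning the sequence gives A=4, C=5, T=3, G=2.
So N_AT = 7 and N_GC = 7.
Tm = 2(7) + 4(7) = 14 + 28 = 42°C

42°C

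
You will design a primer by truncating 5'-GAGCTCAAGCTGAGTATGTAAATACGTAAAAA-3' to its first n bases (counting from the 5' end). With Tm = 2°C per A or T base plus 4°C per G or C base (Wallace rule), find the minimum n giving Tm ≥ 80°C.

First 28 bases: GAGCTCAAGCTGAGTATGTAAATACGTA → Tm = 78°C (< 80°C)
First 29 bases: GAGCTCAAGCTGAGTATGTAAATACGTAA → Tm = 80°C (≥ 80°C)
Each additional base adds 2°C (A/T) or 4°C (G/C), so Tm is non-decreasing in n; n = 29 is the first length to reach 80°C.

n = 29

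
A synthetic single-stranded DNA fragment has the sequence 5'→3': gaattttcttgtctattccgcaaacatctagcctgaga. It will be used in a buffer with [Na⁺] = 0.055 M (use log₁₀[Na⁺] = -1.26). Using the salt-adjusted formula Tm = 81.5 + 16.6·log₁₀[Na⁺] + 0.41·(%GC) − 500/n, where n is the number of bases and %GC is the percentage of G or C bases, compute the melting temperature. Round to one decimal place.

Length n = 38. Base counts: T=13, G=6, C=9, A=10
G+C = 15, so %GC = 15/38 × 100 = 39.474%
Salt term: 16.6 × (-1.26) = -20.916
GC term: 0.41 × 39.474 = 16.184; length term: −500/38 = −13.158
Tm = 81.5 + (-20.916) + 16.184 − 13.158 = 63.61 → 63.6°C

63.6°C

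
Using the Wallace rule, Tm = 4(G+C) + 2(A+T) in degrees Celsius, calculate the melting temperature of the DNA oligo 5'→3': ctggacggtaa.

34°C

Base counts: A=3, C=2, T=2, G=4
A+T = 5, G+C = 6
Tm = 4·6 + 2·5 = 24 + 10 = 34°C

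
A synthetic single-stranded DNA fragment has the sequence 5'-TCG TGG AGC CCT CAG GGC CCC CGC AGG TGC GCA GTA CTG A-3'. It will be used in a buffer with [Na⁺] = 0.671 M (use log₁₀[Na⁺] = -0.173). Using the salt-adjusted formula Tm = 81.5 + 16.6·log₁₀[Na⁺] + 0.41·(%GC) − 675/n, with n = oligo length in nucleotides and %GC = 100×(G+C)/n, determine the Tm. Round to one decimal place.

90.5°C

Length n = 40. Counting bases: C=14, A=6, T=6, G=14
G+C = 28, so %GC = 28/40 × 100 = 70%
Salt term: 16.6 × (-0.173) = -2.872
GC term: 0.41 × 70 = 28.7; length term: −675/40 = −16.875
Tm = 81.5 + (-2.872) + 28.7 − 16.875 = 90.453 → 90.5°C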